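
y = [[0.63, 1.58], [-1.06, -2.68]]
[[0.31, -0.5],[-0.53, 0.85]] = y @ [[-0.69, 1.09], [0.47, -0.75]]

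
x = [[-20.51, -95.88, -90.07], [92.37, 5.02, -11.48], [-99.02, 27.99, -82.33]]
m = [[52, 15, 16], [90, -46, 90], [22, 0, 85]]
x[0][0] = -20.51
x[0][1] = -95.88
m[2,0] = 22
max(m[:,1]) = 15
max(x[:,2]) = -11.48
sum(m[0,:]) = 83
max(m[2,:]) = 85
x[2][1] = 27.99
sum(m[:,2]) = 191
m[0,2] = 16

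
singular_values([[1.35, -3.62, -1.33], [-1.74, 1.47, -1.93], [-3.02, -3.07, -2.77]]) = [5.78, 4.1, 1.27]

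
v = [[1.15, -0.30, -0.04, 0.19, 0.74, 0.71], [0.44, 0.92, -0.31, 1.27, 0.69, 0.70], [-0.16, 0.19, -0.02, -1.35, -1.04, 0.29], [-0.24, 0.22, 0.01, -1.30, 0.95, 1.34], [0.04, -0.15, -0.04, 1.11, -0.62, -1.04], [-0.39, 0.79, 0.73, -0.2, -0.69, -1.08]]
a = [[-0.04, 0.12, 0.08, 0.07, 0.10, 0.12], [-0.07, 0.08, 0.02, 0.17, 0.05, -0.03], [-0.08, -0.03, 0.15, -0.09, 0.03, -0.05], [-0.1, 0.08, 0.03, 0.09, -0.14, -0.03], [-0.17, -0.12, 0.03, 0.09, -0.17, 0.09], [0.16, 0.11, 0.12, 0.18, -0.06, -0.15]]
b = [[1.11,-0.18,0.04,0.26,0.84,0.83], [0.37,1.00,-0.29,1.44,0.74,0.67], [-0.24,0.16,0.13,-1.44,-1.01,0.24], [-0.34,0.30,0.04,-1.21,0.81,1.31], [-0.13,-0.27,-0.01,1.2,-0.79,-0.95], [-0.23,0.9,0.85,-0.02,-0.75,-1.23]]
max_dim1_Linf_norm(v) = 1.35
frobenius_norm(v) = 4.41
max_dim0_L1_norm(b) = 5.57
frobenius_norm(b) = 4.59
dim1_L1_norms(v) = [3.13, 4.33, 3.05, 4.06, 3.0, 3.88]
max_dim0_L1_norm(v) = 5.42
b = v + a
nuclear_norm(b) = 9.31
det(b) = 2.09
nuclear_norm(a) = 1.38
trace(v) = -0.95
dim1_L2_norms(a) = [0.23, 0.21, 0.2, 0.21, 0.3, 0.33]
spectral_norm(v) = 2.98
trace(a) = -0.04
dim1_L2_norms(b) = [1.65, 2.07, 1.8, 2.01, 1.75, 1.91]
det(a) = -0.00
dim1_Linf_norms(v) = [1.15, 1.27, 1.35, 1.34, 1.11, 1.08]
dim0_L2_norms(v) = [1.32, 1.29, 0.8, 2.54, 1.97, 2.26]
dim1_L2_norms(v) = [1.58, 1.93, 1.75, 2.12, 1.65, 1.73]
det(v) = 0.01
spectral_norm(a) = 0.37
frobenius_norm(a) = 0.62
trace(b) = -0.99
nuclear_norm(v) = 8.77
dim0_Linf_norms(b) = [1.11, 1.0, 0.85, 1.44, 1.01, 1.31]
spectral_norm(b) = 3.04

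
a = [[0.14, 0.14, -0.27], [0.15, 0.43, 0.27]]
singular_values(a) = [0.53, 0.33]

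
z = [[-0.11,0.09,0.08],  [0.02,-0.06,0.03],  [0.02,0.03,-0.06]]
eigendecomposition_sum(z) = [[-0.11, 0.1, 0.07], [0.02, -0.02, -0.01], [0.02, -0.02, -0.01]] + [[0.00, 0.00, 0.00], [0.0, 0.00, 0.00], [0.00, 0.00, 0.0]] + [[0.00,-0.01,0.01], [0.0,-0.04,0.04], [-0.00,0.05,-0.05]]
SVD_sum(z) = [[-0.11, 0.09, 0.08], [0.02, -0.02, -0.02], [0.02, -0.01, -0.01]] + [[-0.00, -0.0, 0.0], [-0.0, -0.04, 0.05], [0.00, 0.04, -0.05]] + [[0.0, 0.0, 0.00],[0.00, 0.0, 0.00],[0.0, 0.00, 0.0]]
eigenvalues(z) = [-0.14, 0.0, -0.09]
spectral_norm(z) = 0.17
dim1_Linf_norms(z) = [0.11, 0.06, 0.06]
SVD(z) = [[-0.97, -0.02, 0.25],[0.19, -0.69, 0.70],[0.15, 0.73, 0.67]] @ diag([0.16827203063080312, 0.0899120117229913, 0.0005948573868752617]) @ [[0.67, -0.56, -0.48], [0.04, 0.68, -0.74], [0.74, 0.48, 0.48]]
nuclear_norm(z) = 0.26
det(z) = 0.00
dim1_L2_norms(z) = [0.16, 0.07, 0.07]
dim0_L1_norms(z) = [0.15, 0.18, 0.17]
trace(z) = -0.23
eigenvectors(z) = [[-0.97,0.74,-0.09], [0.18,0.48,-0.67], [0.18,0.48,0.73]]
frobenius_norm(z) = 0.19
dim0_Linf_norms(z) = [0.11, 0.09, 0.08]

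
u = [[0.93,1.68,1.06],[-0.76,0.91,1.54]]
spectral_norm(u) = 2.61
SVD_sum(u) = [[0.19,1.46,1.39], [0.15,1.18,1.13]] + [[0.74, 0.22, -0.33], [-0.91, -0.27, 0.41]]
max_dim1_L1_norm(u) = 3.67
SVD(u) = [[-0.78, -0.63], [-0.63, 0.78]] @ diag([2.6081255357500868, 1.3363686578816207]) @ [[-0.09,-0.72,-0.69], [-0.88,-0.26,0.4]]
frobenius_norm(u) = 2.93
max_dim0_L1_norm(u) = 2.6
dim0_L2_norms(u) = [1.2, 1.91, 1.87]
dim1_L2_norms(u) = [2.19, 1.94]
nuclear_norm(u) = 3.94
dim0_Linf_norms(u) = [0.93, 1.68, 1.54]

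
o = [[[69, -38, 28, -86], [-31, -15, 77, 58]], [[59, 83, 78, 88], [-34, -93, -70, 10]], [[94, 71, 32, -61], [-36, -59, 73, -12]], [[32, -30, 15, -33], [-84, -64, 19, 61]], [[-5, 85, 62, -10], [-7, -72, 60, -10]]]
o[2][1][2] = 73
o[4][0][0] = -5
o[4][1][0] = -7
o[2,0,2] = 32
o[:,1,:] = [[-31, -15, 77, 58], [-34, -93, -70, 10], [-36, -59, 73, -12], [-84, -64, 19, 61], [-7, -72, 60, -10]]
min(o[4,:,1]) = -72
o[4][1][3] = -10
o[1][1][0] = -34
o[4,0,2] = 62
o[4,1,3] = -10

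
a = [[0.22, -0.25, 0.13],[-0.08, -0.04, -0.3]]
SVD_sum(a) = [[0.18, -0.14, 0.23], [-0.13, 0.11, -0.17]] + [[0.04, -0.11, -0.1], [0.05, -0.15, -0.13]]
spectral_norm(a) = 0.40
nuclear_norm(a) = 0.66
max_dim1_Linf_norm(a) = 0.3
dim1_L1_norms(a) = [0.6, 0.42]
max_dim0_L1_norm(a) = 0.43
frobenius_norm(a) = 0.48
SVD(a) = [[-0.81,0.59],[0.59,0.81]] @ diag([0.40227369405455904, 0.2529345272431168]) @ [[-0.56, 0.44, -0.70], [0.26, -0.71, -0.65]]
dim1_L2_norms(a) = [0.36, 0.31]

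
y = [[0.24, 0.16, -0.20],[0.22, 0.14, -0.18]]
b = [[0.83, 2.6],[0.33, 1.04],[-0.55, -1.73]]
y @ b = [[0.36,1.14], [0.33,1.03]]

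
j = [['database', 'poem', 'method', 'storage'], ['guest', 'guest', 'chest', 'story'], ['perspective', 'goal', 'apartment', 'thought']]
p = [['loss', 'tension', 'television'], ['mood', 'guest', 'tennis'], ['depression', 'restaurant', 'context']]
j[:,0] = ['database', 'guest', 'perspective']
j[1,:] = ['guest', 'guest', 'chest', 'story']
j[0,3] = 'storage'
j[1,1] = 'guest'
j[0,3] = 'storage'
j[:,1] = ['poem', 'guest', 'goal']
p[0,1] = 'tension'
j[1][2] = 'chest'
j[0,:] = ['database', 'poem', 'method', 'storage']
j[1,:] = ['guest', 'guest', 'chest', 'story']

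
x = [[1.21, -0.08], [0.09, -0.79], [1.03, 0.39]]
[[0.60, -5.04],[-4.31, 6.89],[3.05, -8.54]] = x @ [[0.86, -4.78], [5.55, -9.27]]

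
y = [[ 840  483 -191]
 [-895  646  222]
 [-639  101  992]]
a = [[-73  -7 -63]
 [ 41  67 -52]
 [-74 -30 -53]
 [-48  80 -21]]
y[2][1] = 101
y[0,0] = 840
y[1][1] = 646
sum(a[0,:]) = -143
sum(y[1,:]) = -27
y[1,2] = 222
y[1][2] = 222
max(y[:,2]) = 992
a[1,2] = -52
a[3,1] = 80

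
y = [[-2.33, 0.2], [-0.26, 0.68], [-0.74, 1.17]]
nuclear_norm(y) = 3.73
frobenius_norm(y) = 2.81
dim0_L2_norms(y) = [2.46, 1.37]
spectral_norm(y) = 2.56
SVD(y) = [[-0.89, 0.45], [-0.18, -0.48], [-0.42, -0.75]] @ diag([2.555850657806437, 1.1760218599117973]) @ [[0.95, -0.31],[-0.31, -0.95]]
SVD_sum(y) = [[-2.17, 0.70],[-0.43, 0.14],[-1.01, 0.33]] + [[-0.16, -0.50], [0.17, 0.54], [0.27, 0.84]]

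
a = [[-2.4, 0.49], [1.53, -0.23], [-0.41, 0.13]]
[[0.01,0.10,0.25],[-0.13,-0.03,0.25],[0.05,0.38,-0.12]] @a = [[0.03, 0.01], [0.16, -0.02], [0.51, -0.08]]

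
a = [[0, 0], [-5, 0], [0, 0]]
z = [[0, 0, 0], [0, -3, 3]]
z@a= [[0, 0], [15, 0]]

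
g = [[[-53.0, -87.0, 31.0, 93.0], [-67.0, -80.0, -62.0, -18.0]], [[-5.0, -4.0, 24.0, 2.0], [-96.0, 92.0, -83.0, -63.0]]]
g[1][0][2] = 24.0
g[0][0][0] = -53.0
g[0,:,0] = [-53.0, -67.0]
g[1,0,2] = 24.0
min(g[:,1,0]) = -96.0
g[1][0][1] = -4.0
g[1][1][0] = -96.0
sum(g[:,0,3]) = 95.0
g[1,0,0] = -5.0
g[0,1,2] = -62.0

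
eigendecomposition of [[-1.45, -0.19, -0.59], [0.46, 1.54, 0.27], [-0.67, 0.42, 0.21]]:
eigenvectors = [[0.92, -0.3, -0.13], [-0.16, -0.1, 0.93], [0.37, 0.95, 0.35]]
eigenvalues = [-1.65, 0.37, 1.58]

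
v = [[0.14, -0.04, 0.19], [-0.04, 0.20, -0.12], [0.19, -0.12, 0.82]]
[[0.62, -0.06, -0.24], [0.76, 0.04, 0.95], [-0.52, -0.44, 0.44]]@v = [[0.04, -0.01, -0.07], [0.29, -0.14, 0.92], [0.03, -0.12, 0.31]]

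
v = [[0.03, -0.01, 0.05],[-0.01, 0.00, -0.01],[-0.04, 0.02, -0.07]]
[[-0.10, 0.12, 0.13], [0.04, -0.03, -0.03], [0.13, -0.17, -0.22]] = v @ [[-4.73, 3.27, 4.81],[0.86, -1.53, -8.43],[1.04, 0.10, -2.04]]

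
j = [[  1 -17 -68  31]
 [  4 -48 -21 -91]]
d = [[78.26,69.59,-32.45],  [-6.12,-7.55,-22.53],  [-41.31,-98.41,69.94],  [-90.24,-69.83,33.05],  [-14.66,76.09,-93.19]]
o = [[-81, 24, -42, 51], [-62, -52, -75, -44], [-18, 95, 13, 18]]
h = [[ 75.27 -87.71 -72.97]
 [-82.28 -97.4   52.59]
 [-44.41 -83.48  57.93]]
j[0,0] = 1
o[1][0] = -62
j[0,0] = 1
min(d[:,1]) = -98.41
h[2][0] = -44.41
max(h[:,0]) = 75.27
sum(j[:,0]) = 5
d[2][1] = -98.41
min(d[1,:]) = -22.53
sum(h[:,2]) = 37.550000000000004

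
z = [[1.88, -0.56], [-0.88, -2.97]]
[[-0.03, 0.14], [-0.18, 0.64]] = z@[[-0.00,0.01],[0.06,-0.22]]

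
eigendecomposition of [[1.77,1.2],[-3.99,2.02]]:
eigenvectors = [[(-0.03+0.48j), (-0.03-0.48j)], [-0.88+0.00j, (-0.88-0j)]]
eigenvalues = [(1.89+2.18j), (1.89-2.18j)]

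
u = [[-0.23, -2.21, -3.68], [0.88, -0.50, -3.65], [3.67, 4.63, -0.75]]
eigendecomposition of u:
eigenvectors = [[-0.78+0.00j, -0.13+0.51j, (-0.13-0.51j)], [(0.57+0j), (0.1+0.47j), 0.10-0.47j], [(-0.28+0j), 0.71+0.00j, (0.71-0j)]]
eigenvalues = [(0.07+0j), (-0.78+5.7j), (-0.78-5.7j)]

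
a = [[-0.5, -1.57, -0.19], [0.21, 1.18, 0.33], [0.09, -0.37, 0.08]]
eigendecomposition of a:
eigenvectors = [[0.96, 0.68, 0.64], [-0.07, -0.55, -0.46], [-0.28, 0.48, 0.61]]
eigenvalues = [-0.33, 0.63, 0.46]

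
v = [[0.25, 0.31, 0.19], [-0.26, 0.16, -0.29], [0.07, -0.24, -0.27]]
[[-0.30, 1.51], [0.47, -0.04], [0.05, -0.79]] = v @ [[-0.99,  1.64], [0.22,  3.26], [-0.62,  0.46]]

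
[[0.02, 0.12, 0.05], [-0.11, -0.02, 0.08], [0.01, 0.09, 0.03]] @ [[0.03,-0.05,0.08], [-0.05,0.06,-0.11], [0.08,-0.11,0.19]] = [[-0.0, 0.00, -0.0], [0.00, -0.0, 0.01], [-0.0, 0.0, -0.00]]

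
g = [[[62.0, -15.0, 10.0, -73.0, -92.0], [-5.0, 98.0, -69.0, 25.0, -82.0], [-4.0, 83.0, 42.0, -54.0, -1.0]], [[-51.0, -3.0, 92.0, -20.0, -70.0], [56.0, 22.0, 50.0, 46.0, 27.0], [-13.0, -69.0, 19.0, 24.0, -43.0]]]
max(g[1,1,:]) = 56.0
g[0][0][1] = -15.0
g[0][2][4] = -1.0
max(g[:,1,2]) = 50.0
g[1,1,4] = 27.0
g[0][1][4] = -82.0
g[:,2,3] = [-54.0, 24.0]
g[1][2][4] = -43.0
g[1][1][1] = 22.0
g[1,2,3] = 24.0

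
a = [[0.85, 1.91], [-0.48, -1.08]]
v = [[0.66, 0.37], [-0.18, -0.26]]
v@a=[[0.38, 0.86], [-0.03, -0.06]]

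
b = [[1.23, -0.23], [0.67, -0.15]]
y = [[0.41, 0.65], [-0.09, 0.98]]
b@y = [[0.52,0.57], [0.29,0.29]]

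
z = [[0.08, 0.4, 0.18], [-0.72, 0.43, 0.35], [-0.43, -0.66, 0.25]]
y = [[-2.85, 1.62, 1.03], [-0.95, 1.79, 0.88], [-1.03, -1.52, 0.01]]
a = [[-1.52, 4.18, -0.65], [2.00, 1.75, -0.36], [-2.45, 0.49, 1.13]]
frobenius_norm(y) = 4.48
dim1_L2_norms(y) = [3.44, 2.21, 1.84]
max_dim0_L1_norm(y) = 4.93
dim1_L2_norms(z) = [0.45, 0.91, 0.83]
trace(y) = -1.05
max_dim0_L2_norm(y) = 3.18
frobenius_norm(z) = 1.31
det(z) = 0.16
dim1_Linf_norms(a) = [4.18, 2.0, 2.45]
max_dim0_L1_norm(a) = 6.42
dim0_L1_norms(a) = [5.97, 6.42, 2.14]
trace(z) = 0.76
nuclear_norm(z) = 2.02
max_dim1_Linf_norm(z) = 0.72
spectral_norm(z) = 0.94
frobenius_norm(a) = 5.91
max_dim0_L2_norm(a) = 4.56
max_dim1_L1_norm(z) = 1.5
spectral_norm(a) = 4.75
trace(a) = 1.36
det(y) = -1.93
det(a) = -12.46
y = a @ z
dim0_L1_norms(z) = [1.23, 1.49, 0.78]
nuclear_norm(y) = 6.27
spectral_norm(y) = 3.97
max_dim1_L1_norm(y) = 5.5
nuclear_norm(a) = 8.95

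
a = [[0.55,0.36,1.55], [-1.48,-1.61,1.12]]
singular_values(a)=[2.46, 1.67]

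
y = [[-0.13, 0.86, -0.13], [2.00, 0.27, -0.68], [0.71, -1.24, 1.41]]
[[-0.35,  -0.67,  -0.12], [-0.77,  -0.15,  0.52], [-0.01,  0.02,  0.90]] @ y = [[-1.38,-0.33,0.33],[0.17,-1.35,0.94],[0.68,-1.12,1.26]]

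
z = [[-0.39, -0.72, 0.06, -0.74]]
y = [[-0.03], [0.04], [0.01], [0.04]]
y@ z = [[0.01,  0.02,  -0.0,  0.02],[-0.02,  -0.03,  0.00,  -0.03],[-0.0,  -0.01,  0.0,  -0.01],[-0.02,  -0.03,  0.00,  -0.03]]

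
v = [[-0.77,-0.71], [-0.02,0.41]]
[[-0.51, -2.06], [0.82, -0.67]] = v@ [[-1.13, 4.00],  [1.95, -1.43]]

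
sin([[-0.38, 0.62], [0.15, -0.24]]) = [[-0.36, 0.58], [0.14, -0.22]]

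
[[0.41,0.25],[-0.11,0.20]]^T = [[0.41, -0.11], [0.25, 0.20]]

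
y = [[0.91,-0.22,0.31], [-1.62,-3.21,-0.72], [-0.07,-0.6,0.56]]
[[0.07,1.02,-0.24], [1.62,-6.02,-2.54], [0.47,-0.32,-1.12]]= y @ [[-0.14, 1.13, 0.30],  [-0.50, 1.13, 0.87],  [0.29, 0.78, -1.03]]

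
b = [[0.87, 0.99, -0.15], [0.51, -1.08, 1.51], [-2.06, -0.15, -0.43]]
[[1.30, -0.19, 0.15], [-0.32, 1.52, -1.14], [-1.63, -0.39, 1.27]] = b @ [[0.74, -0.02, -0.67], [0.67, -0.02, 0.74], [0.02, 1.0, 0.00]]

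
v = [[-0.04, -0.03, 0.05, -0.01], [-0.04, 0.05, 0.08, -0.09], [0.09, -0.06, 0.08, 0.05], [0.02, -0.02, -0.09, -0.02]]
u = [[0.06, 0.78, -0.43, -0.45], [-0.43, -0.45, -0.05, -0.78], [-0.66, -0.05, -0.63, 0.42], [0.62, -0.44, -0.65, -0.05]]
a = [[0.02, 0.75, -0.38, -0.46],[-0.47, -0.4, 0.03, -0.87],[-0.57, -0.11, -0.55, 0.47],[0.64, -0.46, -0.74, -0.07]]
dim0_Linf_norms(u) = [0.66, 0.78, 0.65, 0.78]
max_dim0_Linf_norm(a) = 0.87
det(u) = 1.01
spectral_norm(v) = 0.16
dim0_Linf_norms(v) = [0.09, 0.06, 0.09, 0.09]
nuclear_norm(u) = 4.01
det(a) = 1.01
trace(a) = -1.00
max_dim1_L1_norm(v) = 0.28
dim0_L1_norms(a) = [1.7, 1.72, 1.7, 1.87]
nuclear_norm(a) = 4.03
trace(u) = -1.07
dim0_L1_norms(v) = [0.19, 0.16, 0.3, 0.17]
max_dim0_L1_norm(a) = 1.87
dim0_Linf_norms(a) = [0.64, 0.75, 0.74, 0.87]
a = v + u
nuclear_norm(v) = 0.41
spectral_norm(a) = 1.14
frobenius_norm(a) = 2.02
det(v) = 0.00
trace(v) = 0.07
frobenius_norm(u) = 2.00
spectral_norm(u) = 1.01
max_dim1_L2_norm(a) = 1.08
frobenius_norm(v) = 0.23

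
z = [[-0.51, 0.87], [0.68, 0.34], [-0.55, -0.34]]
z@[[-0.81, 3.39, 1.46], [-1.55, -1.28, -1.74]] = [[-0.94, -2.84, -2.26], [-1.08, 1.87, 0.40], [0.97, -1.43, -0.21]]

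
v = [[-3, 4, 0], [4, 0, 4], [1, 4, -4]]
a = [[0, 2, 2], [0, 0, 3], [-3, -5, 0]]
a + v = [[-3, 6, 2], [4, 0, 7], [-2, -1, -4]]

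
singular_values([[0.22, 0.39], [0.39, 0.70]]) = [0.92, 0.0]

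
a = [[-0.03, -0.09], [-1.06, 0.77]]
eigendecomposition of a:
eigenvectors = [[-0.65,0.10], [-0.76,-1.00]]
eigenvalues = [-0.14, 0.88]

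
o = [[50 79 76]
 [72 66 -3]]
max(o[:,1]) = 79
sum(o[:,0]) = 122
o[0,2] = 76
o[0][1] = 79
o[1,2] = -3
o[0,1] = 79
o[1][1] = 66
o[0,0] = 50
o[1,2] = -3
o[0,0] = 50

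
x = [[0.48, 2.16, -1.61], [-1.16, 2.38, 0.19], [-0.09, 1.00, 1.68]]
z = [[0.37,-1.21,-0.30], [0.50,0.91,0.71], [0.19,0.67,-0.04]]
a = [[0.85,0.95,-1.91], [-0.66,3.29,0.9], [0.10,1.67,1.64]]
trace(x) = 4.54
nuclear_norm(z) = 2.82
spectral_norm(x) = 3.44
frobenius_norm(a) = 4.78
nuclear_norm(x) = 6.74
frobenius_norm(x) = 4.29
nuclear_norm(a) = 7.21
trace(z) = 1.24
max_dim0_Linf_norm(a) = 3.29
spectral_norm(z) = 1.77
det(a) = 7.16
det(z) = -0.43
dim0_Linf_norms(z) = [0.5, 1.21, 0.71]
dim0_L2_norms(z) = [0.65, 1.66, 0.77]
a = z + x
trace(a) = 5.78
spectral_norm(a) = 4.05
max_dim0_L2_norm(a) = 3.81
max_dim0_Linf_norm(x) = 2.38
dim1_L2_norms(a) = [2.3, 3.47, 2.34]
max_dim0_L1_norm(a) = 5.91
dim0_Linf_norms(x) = [1.16, 2.38, 1.68]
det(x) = 7.52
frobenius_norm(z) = 1.94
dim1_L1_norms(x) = [4.25, 3.73, 2.77]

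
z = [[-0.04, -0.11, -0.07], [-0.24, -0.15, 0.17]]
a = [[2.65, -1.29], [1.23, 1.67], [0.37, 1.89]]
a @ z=[[0.2,-0.1,-0.40], [-0.45,-0.39,0.20], [-0.47,-0.32,0.3]]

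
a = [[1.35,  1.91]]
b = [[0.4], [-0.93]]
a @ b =[[-1.24]]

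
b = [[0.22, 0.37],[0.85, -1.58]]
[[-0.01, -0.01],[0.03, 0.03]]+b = [[0.21, 0.36],[0.88, -1.55]]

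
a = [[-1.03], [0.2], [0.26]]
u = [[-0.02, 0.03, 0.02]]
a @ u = [[0.02, -0.03, -0.02], [-0.00, 0.01, 0.0], [-0.01, 0.01, 0.01]]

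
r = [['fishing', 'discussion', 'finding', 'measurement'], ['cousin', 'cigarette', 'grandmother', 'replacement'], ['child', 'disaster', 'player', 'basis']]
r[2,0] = 'child'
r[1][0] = 'cousin'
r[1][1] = 'cigarette'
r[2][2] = 'player'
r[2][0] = 'child'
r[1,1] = 'cigarette'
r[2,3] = 'basis'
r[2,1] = 'disaster'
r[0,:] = ['fishing', 'discussion', 'finding', 'measurement']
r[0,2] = 'finding'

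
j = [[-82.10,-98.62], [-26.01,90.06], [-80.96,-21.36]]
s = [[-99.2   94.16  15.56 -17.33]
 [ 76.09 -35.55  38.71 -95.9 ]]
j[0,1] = -98.62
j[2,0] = -80.96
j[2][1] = -21.36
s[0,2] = 15.56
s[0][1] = 94.16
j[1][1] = 90.06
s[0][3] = -17.33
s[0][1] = 94.16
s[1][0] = 76.09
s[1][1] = -35.55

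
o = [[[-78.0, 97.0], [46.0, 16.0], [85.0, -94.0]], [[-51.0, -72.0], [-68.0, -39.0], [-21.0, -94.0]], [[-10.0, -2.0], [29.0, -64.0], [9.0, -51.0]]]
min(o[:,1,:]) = -68.0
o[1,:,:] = [[-51.0, -72.0], [-68.0, -39.0], [-21.0, -94.0]]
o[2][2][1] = -51.0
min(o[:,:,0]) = -78.0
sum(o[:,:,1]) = -303.0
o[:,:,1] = [[97.0, 16.0, -94.0], [-72.0, -39.0, -94.0], [-2.0, -64.0, -51.0]]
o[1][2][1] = -94.0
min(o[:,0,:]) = -78.0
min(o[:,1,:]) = -68.0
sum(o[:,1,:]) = -80.0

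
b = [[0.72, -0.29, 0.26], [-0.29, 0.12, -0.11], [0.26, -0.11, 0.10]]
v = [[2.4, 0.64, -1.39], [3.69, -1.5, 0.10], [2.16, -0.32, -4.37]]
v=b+[[1.68, 0.93, -1.65], [3.98, -1.62, 0.21], [1.9, -0.21, -4.47]]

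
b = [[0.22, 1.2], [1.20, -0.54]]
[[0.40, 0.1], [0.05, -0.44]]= b @ [[0.18, -0.30], [0.30, 0.14]]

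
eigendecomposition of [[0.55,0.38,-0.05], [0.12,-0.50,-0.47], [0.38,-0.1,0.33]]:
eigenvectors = [[-0.28-0.53j, (-0.28+0.53j), (0.29+0j)],[0.28-0.13j, 0.28+0.13j, -0.93+0.00j],[-0.74+0.00j, (-0.74-0j), (-0.21+0j)]]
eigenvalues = [(0.51+0.25j), (0.51-0.25j), (-0.64+0j)]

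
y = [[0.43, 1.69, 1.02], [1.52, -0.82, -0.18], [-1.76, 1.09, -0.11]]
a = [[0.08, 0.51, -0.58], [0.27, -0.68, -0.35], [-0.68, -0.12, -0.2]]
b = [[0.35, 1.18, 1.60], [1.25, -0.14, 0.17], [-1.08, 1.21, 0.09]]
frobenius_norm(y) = 3.38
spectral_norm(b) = 2.19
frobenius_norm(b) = 2.89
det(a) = 0.44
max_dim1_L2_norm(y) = 2.07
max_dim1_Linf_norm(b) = 1.6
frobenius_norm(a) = 1.33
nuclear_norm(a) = 2.30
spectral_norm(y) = 2.78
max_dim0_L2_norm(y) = 2.36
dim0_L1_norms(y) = [3.71, 3.6, 1.31]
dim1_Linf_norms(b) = [1.6, 1.25, 1.21]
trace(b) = 0.30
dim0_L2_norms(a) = [0.74, 0.86, 0.71]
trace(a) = -0.80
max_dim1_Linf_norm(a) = 0.68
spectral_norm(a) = 0.87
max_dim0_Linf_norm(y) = 1.76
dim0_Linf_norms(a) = [0.68, 0.68, 0.58]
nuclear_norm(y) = 4.90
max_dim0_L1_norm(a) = 1.31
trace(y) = -0.50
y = b + a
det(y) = 1.16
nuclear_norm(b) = 4.46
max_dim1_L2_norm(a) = 0.81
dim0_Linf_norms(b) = [1.25, 1.21, 1.6]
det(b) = 1.75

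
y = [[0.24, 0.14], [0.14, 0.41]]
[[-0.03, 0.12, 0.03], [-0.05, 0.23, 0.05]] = y @ [[-0.05, 0.22, 0.05], [-0.11, 0.49, 0.11]]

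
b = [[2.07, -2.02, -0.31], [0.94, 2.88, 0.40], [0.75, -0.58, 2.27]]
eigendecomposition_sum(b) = [[(0.88+1j), (-1.22+1.5j), (0.1+0.53j)], [(0.4-0.87j), 1.34+0.36j, (0.32-0.22j)], [(0.86-0.13j), 0.39+1.20j, 0.32+0.14j]] + [[(0.88-1j), (-1.22-1.5j), (0.1-0.53j)], [(0.4+0.87j), (1.34-0.36j), (0.32+0.22j)], [(0.86+0.13j), 0.39-1.20j, 0.32-0.14j]] + [[(0.3-0j), (0.42-0j), -0.50+0.00j], [(0.14-0j), 0.20-0.00j, (-0.24+0j)], [-0.97+0.00j, (-1.35+0j), 1.63-0.00j]]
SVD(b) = [[-0.68, -0.32, -0.66], [0.71, -0.53, -0.47], [-0.2, -0.79, 0.58]] @ diag([3.6332330837995404, 2.6141768751238867, 1.9536879547031016]) @ [[-0.25, 0.97, 0.01], [-0.67, -0.16, -0.73], [-0.7, -0.19, 0.69]]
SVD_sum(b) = [[0.61, -2.39, -0.03], [-0.63, 2.49, 0.03], [0.18, -0.70, -0.01]] + [[0.56, 0.13, 0.61], [0.92, 0.22, 1.0], [1.38, 0.33, 1.49]] + [[0.91, 0.24, -0.89], [0.65, 0.17, -0.63], [-0.80, -0.21, 0.79]]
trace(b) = 7.22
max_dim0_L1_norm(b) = 5.48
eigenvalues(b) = [(2.55+1.5j), (2.55-1.5j), (2.12+0j)]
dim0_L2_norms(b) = [2.39, 3.57, 2.33]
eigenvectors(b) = [[(0.72+0j), (0.72-0j), -0.29+0.00j], [-0.21-0.47j, (-0.21+0.47j), -0.14+0.00j], [0.26-0.39j, 0.26+0.39j, (0.95+0j)]]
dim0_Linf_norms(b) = [2.07, 2.88, 2.27]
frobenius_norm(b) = 4.88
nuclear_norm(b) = 8.20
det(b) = 18.56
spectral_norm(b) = 3.63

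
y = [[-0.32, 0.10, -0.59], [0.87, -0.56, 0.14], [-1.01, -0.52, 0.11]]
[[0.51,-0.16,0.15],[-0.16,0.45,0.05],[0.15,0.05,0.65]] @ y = [[-0.45,0.06,-0.31], [0.39,-0.29,0.16], [-0.66,-0.35,-0.01]]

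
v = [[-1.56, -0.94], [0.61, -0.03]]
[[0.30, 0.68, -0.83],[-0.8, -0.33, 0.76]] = v @ [[-1.22, -0.54, 1.19],[1.71, 0.17, -1.09]]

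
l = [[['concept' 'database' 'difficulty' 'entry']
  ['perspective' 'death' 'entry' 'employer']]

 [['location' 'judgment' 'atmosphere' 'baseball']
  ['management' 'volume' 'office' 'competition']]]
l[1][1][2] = 'office'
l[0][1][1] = 'death'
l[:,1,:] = [['perspective', 'death', 'entry', 'employer'], ['management', 'volume', 'office', 'competition']]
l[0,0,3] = 'entry'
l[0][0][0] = 'concept'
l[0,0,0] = 'concept'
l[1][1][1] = 'volume'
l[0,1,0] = 'perspective'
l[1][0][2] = 'atmosphere'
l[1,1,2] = 'office'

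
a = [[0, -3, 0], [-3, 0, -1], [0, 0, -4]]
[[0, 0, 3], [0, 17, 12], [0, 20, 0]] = a @[[0, -4, -4], [0, 0, -1], [0, -5, 0]]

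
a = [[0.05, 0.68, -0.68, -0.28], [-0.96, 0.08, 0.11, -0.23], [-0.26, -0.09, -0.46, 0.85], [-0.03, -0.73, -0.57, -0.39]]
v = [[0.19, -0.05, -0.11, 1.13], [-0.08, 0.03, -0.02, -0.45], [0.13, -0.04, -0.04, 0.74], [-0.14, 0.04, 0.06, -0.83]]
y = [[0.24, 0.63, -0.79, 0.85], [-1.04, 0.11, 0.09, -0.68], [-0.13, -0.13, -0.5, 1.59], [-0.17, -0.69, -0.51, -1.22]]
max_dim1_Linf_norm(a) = 0.96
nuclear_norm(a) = 4.01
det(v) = 0.00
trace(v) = -0.65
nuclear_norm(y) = 5.19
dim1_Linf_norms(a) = [0.68, 0.96, 0.85, 0.73]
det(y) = 1.86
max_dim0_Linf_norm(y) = 1.59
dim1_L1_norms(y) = [2.51, 1.92, 2.35, 2.59]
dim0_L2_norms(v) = [0.28, 0.08, 0.13, 1.65]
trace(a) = -0.72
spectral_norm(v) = 1.68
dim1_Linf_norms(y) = [0.85, 1.04, 1.59, 1.22]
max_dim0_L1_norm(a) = 1.82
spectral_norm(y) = 2.41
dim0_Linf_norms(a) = [0.96, 0.73, 0.68, 0.85]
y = v + a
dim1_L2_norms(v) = [1.15, 0.46, 0.75, 0.84]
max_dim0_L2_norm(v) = 1.65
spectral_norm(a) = 1.01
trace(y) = -1.37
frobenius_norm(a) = 2.00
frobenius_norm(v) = 1.68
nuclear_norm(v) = 1.74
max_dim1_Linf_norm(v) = 1.13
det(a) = 1.01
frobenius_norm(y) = 2.90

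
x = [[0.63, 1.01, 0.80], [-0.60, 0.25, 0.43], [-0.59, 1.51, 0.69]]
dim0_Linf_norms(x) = [0.63, 1.51, 0.8]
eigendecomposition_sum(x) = [[(0.32+0.65j),  0.51-0.55j,  (0.4-0.36j)], [-0.27+0.13j,  (0.23+0.21j),  (0.15+0.16j)], [(-0.33+0.51j),  0.61+0.13j,  (0.43+0.13j)]] + [[(0.32-0.65j), (0.51+0.55j), 0.40+0.36j],  [(-0.27-0.13j), (0.23-0.21j), (0.15-0.16j)],  [-0.33-0.51j, 0.61-0.13j, 0.43-0.13j]] + [[-0.00-0.00j, -0.02+0.00j, (0.01-0j)], [-0.05-0.00j, -0.21+0.00j, (0.12-0j)], [(0.07+0j), 0.29-0.00j, -0.17+0.00j]]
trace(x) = 1.57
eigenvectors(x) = [[(0.73+0j), 0.73-0.00j, (-0.05+0j)], [0.31j, 0.00-0.31j, (-0.59+0j)], [(0.31+0.52j), 0.31-0.52j, 0.81+0.00j]]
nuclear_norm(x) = 3.51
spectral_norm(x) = 2.14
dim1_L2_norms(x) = [1.43, 0.78, 1.76]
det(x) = -0.75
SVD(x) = [[0.56, -0.77, -0.31],[0.24, 0.51, -0.83],[0.80, 0.39, 0.46]] @ diag([2.144057531069263, 1.0283259715781634, 0.3380281048123173]) @ [[-0.12, 0.85, 0.51], [-0.99, -0.07, -0.13], [0.07, 0.52, -0.85]]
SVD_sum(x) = [[-0.15, 1.01, 0.61], [-0.06, 0.43, 0.26], [-0.21, 1.45, 0.87]] + [[0.78, 0.05, 0.10],[-0.52, -0.03, -0.07],[-0.39, -0.03, -0.05]] + [[-0.01, -0.06, 0.09], [-0.02, -0.15, 0.24], [0.01, 0.08, -0.13]]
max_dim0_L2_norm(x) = 1.83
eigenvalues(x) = [(0.98+0.99j), (0.98-0.99j), (-0.38+0j)]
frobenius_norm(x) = 2.40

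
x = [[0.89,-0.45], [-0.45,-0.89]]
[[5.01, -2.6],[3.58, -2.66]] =x @ [[2.86, -1.12], [-5.47, 3.56]]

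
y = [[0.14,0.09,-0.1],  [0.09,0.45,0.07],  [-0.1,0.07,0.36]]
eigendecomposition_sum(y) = [[0.05, -0.02, 0.02],[-0.02, 0.01, -0.01],[0.02, -0.01, 0.01]] + [[0.08, 0.05, -0.15], [0.05, 0.04, -0.1], [-0.15, -0.1, 0.28]] + [[0.01, 0.05, 0.02], [0.05, 0.41, 0.18], [0.02, 0.18, 0.08]]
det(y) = 0.01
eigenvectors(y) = [[-0.89, 0.45, 0.12], [0.28, 0.30, 0.91], [-0.37, -0.84, 0.39]]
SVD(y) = [[0.12, 0.45, -0.89], [0.91, 0.3, 0.28], [0.39, -0.84, -0.37]] @ diag([0.49205732260317686, 0.3882256061167569, 0.06971707128006623]) @ [[0.12, 0.91, 0.39],[0.45, 0.30, -0.84],[-0.89, 0.28, -0.37]]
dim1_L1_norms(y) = [0.33, 0.61, 0.53]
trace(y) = 0.95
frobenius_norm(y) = 0.63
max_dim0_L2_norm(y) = 0.46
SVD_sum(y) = [[0.01, 0.05, 0.02], [0.05, 0.41, 0.18], [0.02, 0.18, 0.08]] + [[0.08, 0.05, -0.15], [0.05, 0.04, -0.10], [-0.15, -0.10, 0.28]] + [[0.05,  -0.02,  0.02], [-0.02,  0.01,  -0.01], [0.02,  -0.01,  0.01]]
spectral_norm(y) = 0.49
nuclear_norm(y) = 0.95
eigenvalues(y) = [0.07, 0.39, 0.49]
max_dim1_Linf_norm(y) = 0.45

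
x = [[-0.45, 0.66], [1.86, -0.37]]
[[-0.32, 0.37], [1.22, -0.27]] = x @ [[0.65, -0.04], [-0.04, 0.54]]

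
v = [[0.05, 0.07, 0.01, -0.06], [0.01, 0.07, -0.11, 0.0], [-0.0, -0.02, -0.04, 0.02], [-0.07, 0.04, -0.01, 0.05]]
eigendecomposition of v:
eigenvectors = [[-0.53, 0.57, 0.76, 0.17],[0.48, 0.27, 0.37, 0.67],[0.57, 0.20, -0.11, 0.01],[-0.41, 0.75, -0.52, 0.72]]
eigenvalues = [-0.07, 0.01, 0.12, 0.07]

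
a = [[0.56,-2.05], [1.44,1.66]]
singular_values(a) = [2.7, 1.44]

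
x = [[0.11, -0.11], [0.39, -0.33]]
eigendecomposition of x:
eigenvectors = [[0.6, 0.35], [0.80, 0.94]]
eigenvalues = [-0.04, -0.18]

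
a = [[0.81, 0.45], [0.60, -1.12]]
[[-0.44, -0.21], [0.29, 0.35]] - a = [[-1.25, -0.66], [-0.31, 1.47]]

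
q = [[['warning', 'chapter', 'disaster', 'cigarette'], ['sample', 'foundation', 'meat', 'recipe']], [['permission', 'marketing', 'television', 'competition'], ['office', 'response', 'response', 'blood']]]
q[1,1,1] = 'response'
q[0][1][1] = 'foundation'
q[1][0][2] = 'television'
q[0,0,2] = 'disaster'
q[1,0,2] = 'television'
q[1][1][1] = 'response'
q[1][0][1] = 'marketing'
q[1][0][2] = 'television'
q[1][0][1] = 'marketing'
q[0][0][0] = 'warning'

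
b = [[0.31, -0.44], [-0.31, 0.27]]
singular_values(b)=[0.67, 0.08]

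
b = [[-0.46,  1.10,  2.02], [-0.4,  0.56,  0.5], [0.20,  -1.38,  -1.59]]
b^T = [[-0.46, -0.40, 0.2],[1.1, 0.56, -1.38],[2.02, 0.5, -1.59]]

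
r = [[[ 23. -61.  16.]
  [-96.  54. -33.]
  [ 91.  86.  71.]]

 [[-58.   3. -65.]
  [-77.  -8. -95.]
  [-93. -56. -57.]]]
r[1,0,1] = 3.0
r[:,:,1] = [[-61.0, 54.0, 86.0], [3.0, -8.0, -56.0]]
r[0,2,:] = [91.0, 86.0, 71.0]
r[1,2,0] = -93.0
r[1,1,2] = -95.0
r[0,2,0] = 91.0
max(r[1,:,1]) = 3.0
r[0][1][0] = -96.0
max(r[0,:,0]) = 91.0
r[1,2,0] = -93.0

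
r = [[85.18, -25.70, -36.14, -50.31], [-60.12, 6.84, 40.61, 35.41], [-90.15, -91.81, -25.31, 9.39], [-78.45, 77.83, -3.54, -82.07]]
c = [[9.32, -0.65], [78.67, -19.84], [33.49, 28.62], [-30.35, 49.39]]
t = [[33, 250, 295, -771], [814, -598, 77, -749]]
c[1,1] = -19.84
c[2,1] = 28.62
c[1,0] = 78.67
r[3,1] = 77.83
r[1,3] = 35.41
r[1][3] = 35.41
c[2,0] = 33.49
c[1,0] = 78.67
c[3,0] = -30.35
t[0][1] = 250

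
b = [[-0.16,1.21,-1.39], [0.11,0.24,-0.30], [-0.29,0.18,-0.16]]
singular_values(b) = [1.91, 0.31, 0.0]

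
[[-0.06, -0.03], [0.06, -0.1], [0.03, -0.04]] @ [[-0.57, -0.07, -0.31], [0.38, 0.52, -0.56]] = [[0.02,-0.01,0.04],[-0.07,-0.06,0.04],[-0.03,-0.02,0.01]]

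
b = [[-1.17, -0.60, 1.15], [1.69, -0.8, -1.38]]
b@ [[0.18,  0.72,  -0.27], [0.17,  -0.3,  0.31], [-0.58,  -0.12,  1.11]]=[[-0.98, -0.80, 1.41], [0.97, 1.62, -2.24]]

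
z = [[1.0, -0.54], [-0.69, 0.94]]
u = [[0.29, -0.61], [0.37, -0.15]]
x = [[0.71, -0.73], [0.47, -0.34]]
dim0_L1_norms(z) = [1.69, 1.48]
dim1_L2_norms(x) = [1.02, 0.58]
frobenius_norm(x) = 1.17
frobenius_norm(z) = 1.63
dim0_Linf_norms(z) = [1.0, 0.94]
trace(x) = 0.37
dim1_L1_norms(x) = [1.44, 0.81]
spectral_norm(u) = 0.75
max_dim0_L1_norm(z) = 1.69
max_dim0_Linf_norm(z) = 1.0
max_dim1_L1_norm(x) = 1.44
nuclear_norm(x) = 1.26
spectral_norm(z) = 1.59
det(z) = 0.57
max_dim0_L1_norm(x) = 1.18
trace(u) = 0.14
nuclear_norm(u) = 0.99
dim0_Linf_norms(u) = [0.37, 0.61]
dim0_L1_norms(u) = [0.66, 0.76]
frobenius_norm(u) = 0.78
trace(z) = 1.94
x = u @ z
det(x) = 0.10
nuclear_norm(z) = 1.95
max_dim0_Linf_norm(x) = 0.73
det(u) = 0.18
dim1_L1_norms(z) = [1.54, 1.63]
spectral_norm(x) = 1.17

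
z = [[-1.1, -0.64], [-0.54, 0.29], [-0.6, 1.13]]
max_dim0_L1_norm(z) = 2.24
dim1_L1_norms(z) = [1.74, 0.83, 1.73]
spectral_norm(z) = 1.40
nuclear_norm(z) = 2.69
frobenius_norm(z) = 1.91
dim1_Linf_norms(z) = [1.1, 0.54, 1.13]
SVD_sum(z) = [[-0.43, 0.3], [-0.5, 0.35], [-0.93, 0.66]] + [[-0.67, -0.94],[-0.04, -0.06],[0.33, 0.47]]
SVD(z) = [[-0.38,0.89], [-0.44,0.06], [-0.82,-0.44]] @ diag([1.3979982073322472, 1.2952995839943062]) @ [[0.82, -0.58], [-0.58, -0.82]]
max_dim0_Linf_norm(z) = 1.13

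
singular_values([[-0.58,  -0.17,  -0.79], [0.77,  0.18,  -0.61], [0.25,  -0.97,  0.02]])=[1.0, 1.0, 0.99]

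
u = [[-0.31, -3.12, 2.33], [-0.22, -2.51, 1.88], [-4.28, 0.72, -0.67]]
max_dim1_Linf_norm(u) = 4.28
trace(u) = -3.49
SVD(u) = [[0.71, -0.32, -0.63], [0.57, -0.25, 0.78], [-0.41, -0.91, 0.01]] @ diag([5.157461377703304, 4.222390759806918, 0.002899826876937911]) @ [[0.27, -0.77, 0.58],[0.96, 0.23, -0.14],[-0.02, 0.6, 0.80]]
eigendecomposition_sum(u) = [[(-0.16+1.77j), (-1.56-0.91j), 1.17+0.74j], [(-0.11+1.42j), -1.26-0.72j, 0.94+0.58j], [(-2.14+0.62j), (0.36-2.24j), -0.34+1.70j]] + [[-0.16-1.77j, (-1.56+0.91j), 1.17-0.74j],[(-0.11-1.42j), -1.26+0.72j, (0.94-0.58j)],[-2.14-0.62j, (0.36+2.24j), (-0.34-1.7j)]] + [[0.00+0.00j, (-0-0j), -0.00+0.00j], [-0.00-0.00j, (0.01+0j), 0.00-0.00j], [(-0.01-0j), (0.01+0j), 0.00-0.00j]]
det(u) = 0.06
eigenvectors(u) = [[0.20-0.52j, 0.20+0.52j, 0.03+0.00j],  [0.16-0.42j, 0.16+0.42j, -0.60+0.00j],  [0.70+0.00j, (0.7-0j), (-0.8+0j)]]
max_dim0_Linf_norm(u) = 4.28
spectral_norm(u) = 5.16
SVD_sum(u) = [[0.99,-2.81,2.14], [0.8,-2.27,1.73], [-0.57,1.61,-1.23]] + [[-1.3, -0.31, 0.20], [-1.02, -0.25, 0.15], [-3.71, -0.89, 0.56]] + [[0.00,-0.0,-0.0], [-0.0,0.00,0.00], [-0.00,0.00,0.00]]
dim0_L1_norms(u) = [4.81, 6.35, 4.88]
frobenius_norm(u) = 6.67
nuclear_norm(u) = 9.38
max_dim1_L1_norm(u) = 5.76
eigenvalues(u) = [(-1.75+2.75j), (-1.75-2.75j), (0.01+0j)]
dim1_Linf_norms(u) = [3.12, 2.51, 4.28]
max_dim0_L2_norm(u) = 4.3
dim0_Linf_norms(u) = [4.28, 3.12, 2.33]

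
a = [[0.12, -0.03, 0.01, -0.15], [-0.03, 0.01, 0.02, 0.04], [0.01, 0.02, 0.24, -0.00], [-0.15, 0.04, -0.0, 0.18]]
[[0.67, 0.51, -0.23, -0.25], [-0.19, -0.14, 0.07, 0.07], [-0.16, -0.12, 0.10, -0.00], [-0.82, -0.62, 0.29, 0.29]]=a @ [[2.13, 1.55, -1.08, 0.19], [-0.38, -0.19, 0.45, -1.84], [-0.74, -0.54, 0.43, 0.14], [-2.71, -2.13, 0.60, 2.20]]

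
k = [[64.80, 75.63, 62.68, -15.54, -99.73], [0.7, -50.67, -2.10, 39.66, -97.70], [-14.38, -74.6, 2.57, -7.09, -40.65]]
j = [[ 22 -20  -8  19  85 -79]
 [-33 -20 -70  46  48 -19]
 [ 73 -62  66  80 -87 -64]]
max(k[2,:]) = 2.57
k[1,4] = -97.7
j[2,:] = [73, -62, 66, 80, -87, -64]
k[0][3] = -15.54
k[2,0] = -14.38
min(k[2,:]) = -74.6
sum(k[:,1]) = -49.64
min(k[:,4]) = -99.73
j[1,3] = 46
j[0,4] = 85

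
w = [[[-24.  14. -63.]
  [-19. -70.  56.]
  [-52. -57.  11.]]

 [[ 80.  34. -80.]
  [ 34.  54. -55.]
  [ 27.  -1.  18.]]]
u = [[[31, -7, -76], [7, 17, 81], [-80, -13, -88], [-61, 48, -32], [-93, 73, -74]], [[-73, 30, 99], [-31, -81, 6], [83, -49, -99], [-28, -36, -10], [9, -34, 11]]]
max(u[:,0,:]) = 99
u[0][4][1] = 73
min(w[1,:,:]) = -80.0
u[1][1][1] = -81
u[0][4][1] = 73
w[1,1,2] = -55.0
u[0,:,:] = [[31, -7, -76], [7, 17, 81], [-80, -13, -88], [-61, 48, -32], [-93, 73, -74]]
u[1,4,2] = 11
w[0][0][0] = -24.0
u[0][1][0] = 7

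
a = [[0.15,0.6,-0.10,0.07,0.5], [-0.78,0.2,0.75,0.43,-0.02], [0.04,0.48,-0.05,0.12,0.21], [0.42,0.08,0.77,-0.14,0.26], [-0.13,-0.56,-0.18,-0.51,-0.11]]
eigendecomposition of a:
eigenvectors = [[0.04+0.00j, (-0.14+0.2j), (-0.14-0.2j), (-0.31-0.33j), (-0.31+0.33j)],[(0.64+0j), -0.39-0.29j, (-0.39+0.29j), 0.31+0.11j, (0.31-0.11j)],[0.28+0.00j, -0.15+0.22j, (-0.15-0.22j), (-0.06-0.16j), (-0.06+0.16j)],[0.14+0.00j, (0.72+0j), (0.72-0j), -0.69+0.00j, -0.69-0.00j],[-0.70+0.00j, 0.33+0.11j, 0.33-0.11j, 0.13-0.41j, (0.13+0.41j)]]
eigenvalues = [(0.59+0j), (-0.3+0.36j), (-0.3-0.36j), (0.03+0.52j), (0.03-0.52j)]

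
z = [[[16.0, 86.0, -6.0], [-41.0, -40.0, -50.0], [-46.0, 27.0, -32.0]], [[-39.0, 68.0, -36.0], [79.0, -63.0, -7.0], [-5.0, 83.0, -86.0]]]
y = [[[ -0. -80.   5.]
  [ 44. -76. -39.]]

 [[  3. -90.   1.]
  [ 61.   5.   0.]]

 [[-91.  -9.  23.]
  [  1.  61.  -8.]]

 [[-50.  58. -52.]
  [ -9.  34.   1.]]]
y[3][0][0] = -50.0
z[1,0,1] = 68.0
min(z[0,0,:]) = -6.0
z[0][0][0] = 16.0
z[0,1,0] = -41.0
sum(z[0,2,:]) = -51.0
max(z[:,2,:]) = 83.0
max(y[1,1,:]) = 61.0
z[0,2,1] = 27.0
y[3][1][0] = -9.0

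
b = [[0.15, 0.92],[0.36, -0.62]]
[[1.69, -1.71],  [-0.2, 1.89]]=b@[[2.04, 1.61], [1.50, -2.12]]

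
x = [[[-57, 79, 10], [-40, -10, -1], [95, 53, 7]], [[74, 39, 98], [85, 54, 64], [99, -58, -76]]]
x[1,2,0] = 99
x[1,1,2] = 64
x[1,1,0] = 85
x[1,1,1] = 54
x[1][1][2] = 64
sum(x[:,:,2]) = 102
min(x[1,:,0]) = 74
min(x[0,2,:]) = 7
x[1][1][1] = 54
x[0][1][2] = -1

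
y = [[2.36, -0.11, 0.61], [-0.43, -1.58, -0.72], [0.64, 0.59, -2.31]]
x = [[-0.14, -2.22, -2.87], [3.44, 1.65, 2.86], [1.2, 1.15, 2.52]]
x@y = [[-1.21, 1.83, 8.14], [9.24, -1.30, -5.70], [3.95, -0.46, -5.92]]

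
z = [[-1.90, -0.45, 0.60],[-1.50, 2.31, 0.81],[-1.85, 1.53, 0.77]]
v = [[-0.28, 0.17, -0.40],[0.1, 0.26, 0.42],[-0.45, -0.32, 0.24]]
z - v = [[-1.62, -0.62, 1.0], [-1.60, 2.05, 0.39], [-1.4, 1.85, 0.53]]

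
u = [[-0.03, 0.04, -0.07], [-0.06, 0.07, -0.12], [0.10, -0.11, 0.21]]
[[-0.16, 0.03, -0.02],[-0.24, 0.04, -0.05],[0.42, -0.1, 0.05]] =u @ [[-3.05, 1.14, 1.31], [-1.88, -2.15, -2.12], [2.45, -2.16, -1.5]]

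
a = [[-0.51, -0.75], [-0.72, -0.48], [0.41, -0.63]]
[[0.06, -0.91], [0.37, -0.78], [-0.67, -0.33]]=a @ [[-0.86, 0.51], [0.51, 0.86]]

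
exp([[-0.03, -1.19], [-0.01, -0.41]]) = [[0.98,-0.96], [-0.01,0.67]]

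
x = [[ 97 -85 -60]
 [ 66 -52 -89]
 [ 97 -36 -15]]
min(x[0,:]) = -85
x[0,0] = 97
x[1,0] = 66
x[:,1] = [-85, -52, -36]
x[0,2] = -60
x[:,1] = [-85, -52, -36]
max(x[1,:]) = 66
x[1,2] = -89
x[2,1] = -36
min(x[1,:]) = -89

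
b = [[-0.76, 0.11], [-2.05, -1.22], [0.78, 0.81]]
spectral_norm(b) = 2.69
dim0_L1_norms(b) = [3.59, 2.14]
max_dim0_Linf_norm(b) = 2.05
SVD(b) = [[-0.22, 0.86],[-0.89, 0.02],[0.40, 0.51]] @ diag([2.687653175368193, 0.5671158690543481]) @ [[0.86, 0.52], [-0.52, 0.86]]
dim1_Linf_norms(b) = [0.76, 2.05, 0.81]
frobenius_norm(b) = 2.75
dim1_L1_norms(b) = [0.87, 3.27, 1.59]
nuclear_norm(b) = 3.25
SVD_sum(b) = [[-0.51, -0.31], [-2.04, -1.23], [0.93, 0.56]] + [[-0.25, 0.42], [-0.01, 0.01], [-0.15, 0.25]]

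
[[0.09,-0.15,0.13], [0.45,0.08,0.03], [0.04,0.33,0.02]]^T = [[0.09,0.45,0.04], [-0.15,0.08,0.33], [0.13,0.03,0.02]]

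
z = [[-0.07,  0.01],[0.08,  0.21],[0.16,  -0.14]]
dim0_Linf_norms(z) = [0.16, 0.21]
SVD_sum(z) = [[-0.01, 0.02], [-0.04, 0.18], [0.04, -0.17]] + [[-0.06,-0.01], [0.12,0.03], [0.12,0.03]]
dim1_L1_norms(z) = [0.08, 0.29, 0.3]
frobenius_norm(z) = 0.32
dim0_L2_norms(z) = [0.19, 0.25]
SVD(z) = [[-0.1, 0.35], [-0.73, -0.66], [0.67, -0.67]] @ diag([0.2553475214591869, 0.18840818263719356]) @ [[0.22, -0.98], [-0.98, -0.22]]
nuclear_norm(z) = 0.44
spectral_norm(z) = 0.26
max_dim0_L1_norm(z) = 0.36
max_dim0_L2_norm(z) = 0.25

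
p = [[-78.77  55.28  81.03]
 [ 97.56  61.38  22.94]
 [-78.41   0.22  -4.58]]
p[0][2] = 81.03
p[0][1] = 55.28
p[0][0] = -78.77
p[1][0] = 97.56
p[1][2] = 22.94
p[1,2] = 22.94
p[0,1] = 55.28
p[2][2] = -4.58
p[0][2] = 81.03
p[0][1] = 55.28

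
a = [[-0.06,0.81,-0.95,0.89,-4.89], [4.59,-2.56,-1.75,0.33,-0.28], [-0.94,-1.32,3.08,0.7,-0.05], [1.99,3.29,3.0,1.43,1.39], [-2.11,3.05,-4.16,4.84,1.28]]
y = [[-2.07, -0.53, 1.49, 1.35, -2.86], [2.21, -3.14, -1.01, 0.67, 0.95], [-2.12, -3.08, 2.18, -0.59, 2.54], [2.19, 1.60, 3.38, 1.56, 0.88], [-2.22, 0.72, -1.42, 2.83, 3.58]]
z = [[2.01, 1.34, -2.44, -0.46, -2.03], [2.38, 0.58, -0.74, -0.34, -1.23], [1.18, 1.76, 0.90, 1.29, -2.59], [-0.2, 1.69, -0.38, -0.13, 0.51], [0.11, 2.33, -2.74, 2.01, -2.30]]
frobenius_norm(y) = 10.47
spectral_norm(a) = 7.84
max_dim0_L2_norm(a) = 6.31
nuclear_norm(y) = 22.89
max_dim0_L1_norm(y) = 10.81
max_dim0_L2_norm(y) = 5.4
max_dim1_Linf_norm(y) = 3.58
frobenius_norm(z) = 7.97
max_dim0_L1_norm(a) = 12.94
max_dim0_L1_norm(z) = 8.66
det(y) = 1753.71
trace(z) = 1.06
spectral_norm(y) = 5.93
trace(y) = 2.11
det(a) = 2904.89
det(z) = 43.52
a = y + z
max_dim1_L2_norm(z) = 4.72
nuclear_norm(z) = 14.50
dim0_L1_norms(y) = [10.81, 9.07, 9.48, 7.0, 10.81]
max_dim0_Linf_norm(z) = 2.74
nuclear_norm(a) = 26.29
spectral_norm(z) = 6.64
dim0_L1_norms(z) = [5.88, 7.7, 7.2, 4.23, 8.66]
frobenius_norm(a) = 12.39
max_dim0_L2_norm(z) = 4.23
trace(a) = 3.17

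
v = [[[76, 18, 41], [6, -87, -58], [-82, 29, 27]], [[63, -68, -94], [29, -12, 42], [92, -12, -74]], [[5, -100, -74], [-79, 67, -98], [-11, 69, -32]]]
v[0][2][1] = 29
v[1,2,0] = 92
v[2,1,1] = 67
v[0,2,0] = -82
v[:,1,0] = [6, 29, -79]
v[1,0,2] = -94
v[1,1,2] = 42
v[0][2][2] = 27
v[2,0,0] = 5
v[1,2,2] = -74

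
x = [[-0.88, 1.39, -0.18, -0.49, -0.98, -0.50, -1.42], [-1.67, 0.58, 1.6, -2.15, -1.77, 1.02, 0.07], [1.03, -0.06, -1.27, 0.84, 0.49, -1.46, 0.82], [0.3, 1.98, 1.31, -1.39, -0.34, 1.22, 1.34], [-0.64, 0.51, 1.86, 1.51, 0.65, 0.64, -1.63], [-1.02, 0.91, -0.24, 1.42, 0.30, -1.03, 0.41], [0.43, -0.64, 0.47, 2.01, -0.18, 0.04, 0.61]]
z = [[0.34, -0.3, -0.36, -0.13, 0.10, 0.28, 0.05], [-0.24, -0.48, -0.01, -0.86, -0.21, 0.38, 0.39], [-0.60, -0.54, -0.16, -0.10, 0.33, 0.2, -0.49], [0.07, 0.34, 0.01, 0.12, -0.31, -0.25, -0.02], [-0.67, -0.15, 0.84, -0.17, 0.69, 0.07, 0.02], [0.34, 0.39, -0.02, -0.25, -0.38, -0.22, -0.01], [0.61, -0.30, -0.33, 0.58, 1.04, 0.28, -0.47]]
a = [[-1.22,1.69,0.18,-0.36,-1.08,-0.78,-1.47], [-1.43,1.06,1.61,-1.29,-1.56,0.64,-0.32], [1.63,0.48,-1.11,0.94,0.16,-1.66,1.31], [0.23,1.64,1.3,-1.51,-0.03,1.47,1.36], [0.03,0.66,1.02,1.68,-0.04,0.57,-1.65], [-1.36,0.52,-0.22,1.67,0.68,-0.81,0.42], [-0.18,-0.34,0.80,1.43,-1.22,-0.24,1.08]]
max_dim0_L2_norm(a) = 3.55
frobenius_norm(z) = 2.77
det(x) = 98.17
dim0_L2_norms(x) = [2.52, 2.77, 3.11, 3.98, 2.23, 2.53, 2.77]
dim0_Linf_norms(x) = [1.67, 1.98, 1.86, 2.15, 1.77, 1.46, 1.63]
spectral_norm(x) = 5.27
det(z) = 0.00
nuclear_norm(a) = 17.78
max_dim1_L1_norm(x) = 8.86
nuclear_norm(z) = 5.62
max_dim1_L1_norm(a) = 7.91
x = z + a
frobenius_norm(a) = 7.63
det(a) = 71.92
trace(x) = -2.73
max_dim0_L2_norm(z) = 1.4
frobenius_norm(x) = 7.65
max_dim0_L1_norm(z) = 3.06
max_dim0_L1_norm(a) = 8.88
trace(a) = -2.55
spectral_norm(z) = 1.74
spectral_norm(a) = 4.82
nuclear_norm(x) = 17.28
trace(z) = -0.18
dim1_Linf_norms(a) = [1.69, 1.61, 1.66, 1.64, 1.68, 1.67, 1.43]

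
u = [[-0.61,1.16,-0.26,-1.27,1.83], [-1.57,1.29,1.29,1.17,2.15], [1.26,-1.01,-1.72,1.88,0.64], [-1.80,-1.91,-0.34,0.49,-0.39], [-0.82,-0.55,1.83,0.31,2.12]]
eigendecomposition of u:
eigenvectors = [[-0.12-0.42j, -0.12+0.42j, 0.15-0.37j, 0.15+0.37j, 0.55+0.00j],[(0.05-0.09j), 0.05+0.09j, (0.63+0j), (0.63-0j), (-0.32+0j)],[-0.77+0.00j, (-0.77-0j), 0.02+0.17j, 0.02-0.17j, 0.11+0.00j],[(0.08-0.33j), (0.08+0.33j), (-0.07+0.55j), (-0.07-0.55j), (-0.52+0j)],[0.31+0.03j, 0.31-0.03j, 0.30+0.14j, (0.3-0.14j), (0.56+0j)]]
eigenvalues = [(-1.91+1.36j), (-1.91-1.36j), (1.84+2.74j), (1.84-2.74j), (1.71+0j)]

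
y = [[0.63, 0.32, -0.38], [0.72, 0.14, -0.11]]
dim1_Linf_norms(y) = [0.63, 0.72]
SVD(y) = [[-0.74, -0.68], [-0.68, 0.74]] @ diag([1.0672972685575257, 0.2338301531660208]) @ [[-0.89, -0.31, 0.33], [0.45, -0.48, 0.75]]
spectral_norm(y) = 1.07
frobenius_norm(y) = 1.09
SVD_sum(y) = [[0.70, 0.24, -0.26], [0.64, 0.22, -0.24]] + [[-0.07, 0.08, -0.12], [0.08, -0.08, 0.13]]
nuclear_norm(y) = 1.30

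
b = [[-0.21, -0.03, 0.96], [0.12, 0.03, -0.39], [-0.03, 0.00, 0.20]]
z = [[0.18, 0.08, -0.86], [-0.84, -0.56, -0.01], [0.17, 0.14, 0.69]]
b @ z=[[0.15, 0.13, 0.84], [-0.07, -0.06, -0.37], [0.03, 0.03, 0.16]]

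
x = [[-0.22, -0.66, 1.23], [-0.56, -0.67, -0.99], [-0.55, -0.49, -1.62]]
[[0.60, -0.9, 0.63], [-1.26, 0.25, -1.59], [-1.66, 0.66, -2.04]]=x@[[-0.7,-1.92,-1.24], [1.07,1.57,1.66], [0.94,-0.23,1.18]]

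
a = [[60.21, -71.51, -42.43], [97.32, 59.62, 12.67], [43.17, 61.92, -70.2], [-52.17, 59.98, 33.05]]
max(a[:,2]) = 33.05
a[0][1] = -71.51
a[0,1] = -71.51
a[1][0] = 97.32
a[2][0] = 43.17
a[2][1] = 61.92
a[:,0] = [60.21, 97.32, 43.17, -52.17]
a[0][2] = -42.43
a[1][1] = 59.62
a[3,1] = 59.98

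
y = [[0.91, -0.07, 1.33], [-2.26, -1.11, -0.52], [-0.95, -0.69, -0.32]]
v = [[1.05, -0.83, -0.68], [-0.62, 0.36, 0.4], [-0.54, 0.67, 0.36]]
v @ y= [[3.48, 1.32, 2.05], [-1.76, -0.63, -1.14], [-2.35, -0.95, -1.18]]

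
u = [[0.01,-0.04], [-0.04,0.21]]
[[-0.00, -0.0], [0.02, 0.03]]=u @ [[0.56,0.19], [0.19,0.16]]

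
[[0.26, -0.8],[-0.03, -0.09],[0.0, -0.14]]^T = [[0.26,-0.03,0.00], [-0.80,-0.09,-0.14]]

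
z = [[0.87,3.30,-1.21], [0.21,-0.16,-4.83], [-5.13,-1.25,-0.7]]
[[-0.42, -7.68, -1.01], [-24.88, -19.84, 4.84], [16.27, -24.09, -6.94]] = z@[[-4.53, 4.57, 1.74], [2.85, -1.93, -1.09], [4.86, 4.37, -0.89]]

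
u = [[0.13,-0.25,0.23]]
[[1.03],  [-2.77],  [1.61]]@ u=[[0.13, -0.26, 0.24], [-0.36, 0.69, -0.64], [0.21, -0.40, 0.37]]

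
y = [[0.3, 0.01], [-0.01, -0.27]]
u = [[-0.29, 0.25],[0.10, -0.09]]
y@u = [[-0.09, 0.07], [-0.02, 0.02]]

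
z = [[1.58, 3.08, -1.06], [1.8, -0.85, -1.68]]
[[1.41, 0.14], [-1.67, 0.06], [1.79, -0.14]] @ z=[[2.48, 4.22, -1.73], [-2.53, -5.19, 1.67], [2.58, 5.63, -1.66]]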